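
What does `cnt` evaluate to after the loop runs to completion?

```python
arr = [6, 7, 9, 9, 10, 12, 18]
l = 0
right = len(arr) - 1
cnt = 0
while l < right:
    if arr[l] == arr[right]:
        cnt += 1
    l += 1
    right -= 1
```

Let's trace through this code step by step.

Initialize: arr = [6, 7, 9, 9, 10, 12, 18]
Initialize: l = 0
Initialize: right = 6
Initialize: cnt = 0
Entering loop: while l < right:
After iteration 1: l = 1, right = 5, cnt = 0
After iteration 2: l = 2, right = 4, cnt = 0
After iteration 3: l = 3, right = 3, cnt = 0
Loop ends.

Final answer: 0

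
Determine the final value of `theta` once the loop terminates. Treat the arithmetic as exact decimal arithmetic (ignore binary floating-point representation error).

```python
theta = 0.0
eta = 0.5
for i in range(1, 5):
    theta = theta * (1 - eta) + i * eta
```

Let's trace through this code step by step.

Initialize: theta = 0.0
Initialize: eta = 0.5
Entering loop: for i in range(1, 5):
After iteration 1: i = 1, theta = 0.5
After iteration 2: i = 2, theta = 1.25
After iteration 3: i = 3, theta = 2.125
After iteration 4: i = 4, theta = 3.0625
Loop ends.

Final answer: 3.0625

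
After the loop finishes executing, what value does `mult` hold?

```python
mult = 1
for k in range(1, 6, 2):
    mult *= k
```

Let's trace through this code step by step.

Initialize: mult = 1
Entering loop: for k in range(1, 6, 2):
After iteration 1: k = 1, mult = 1
After iteration 2: k = 3, mult = 3
After iteration 3: k = 5, mult = 15
Loop ends.

Final answer: 15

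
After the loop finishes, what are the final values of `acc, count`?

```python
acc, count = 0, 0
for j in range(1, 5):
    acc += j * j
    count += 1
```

Let's trace through this code step by step.

Initialize: acc = 0
Initialize: count = 0
Entering loop: for j in range(1, 5):
After iteration 1: j = 1, acc = 1, count = 1
After iteration 2: j = 2, acc = 5, count = 2
After iteration 3: j = 3, acc = 14, count = 3
After iteration 4: j = 4, acc = 30, count = 4
Loop ends.

Final answer: 30, 4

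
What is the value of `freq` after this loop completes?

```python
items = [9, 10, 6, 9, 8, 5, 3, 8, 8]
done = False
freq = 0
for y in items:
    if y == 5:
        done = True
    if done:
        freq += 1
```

Let's trace through this code step by step.

Initialize: items = [9, 10, 6, 9, 8, 5, 3, 8, 8]
Initialize: done = False
Initialize: freq = 0
Entering loop: for y in items:
After iteration 1: y = 9, done = False, freq = 0
After iteration 2: y = 10, done = False, freq = 0
After iteration 3: y = 6, done = False, freq = 0
After iteration 4: y = 9, done = False, freq = 0
After iteration 5: y = 8, done = False, freq = 0
After iteration 6: y = 5, done = True, freq = 1
After iteration 7: y = 3, done = True, freq = 2
After iteration 8: y = 8, done = True, freq = 3
After iteration 9: y = 8, done = True, freq = 4
Loop ends.

Final answer: 4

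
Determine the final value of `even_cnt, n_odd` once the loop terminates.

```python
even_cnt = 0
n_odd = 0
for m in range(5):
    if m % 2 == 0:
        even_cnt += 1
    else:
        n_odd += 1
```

Let's trace through this code step by step.

Initialize: even_cnt = 0
Initialize: n_odd = 0
Entering loop: for m in range(5):
After iteration 1: m = 0, even_cnt = 1, n_odd = 0
After iteration 2: m = 1, even_cnt = 1, n_odd = 1
After iteration 3: m = 2, even_cnt = 2, n_odd = 1
After iteration 4: m = 3, even_cnt = 2, n_odd = 2
After iteration 5: m = 4, even_cnt = 3, n_odd = 2
Loop ends.

Final answer: 3, 2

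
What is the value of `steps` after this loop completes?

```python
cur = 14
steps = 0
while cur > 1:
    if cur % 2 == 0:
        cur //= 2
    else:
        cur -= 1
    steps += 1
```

Let's trace through this code step by step.

Initialize: cur = 14
Initialize: steps = 0
Entering loop: while cur > 1:
After iteration 1: cur = 7, steps = 1
After iteration 2: cur = 6, steps = 2
After iteration 3: cur = 3, steps = 3
After iteration 4: cur = 2, steps = 4
After iteration 5: cur = 1, steps = 5
Loop ends.

Final answer: 5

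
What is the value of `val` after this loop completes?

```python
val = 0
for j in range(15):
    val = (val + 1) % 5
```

Let's trace through this code step by step.

Initialize: val = 0
Entering loop: for j in range(15):
After iteration 1: j = 0, val = 1
After iteration 2: j = 1, val = 2
After iteration 3: j = 2, val = 3
After iteration 4: j = 3, val = 4
After iteration 5: j = 4, val = 0
After iteration 6: j = 5, val = 1
After iteration 7: j = 6, val = 2
After iteration 8: j = 7, val = 3
After iteration 9: j = 8, val = 4
After iteration 10: j = 9, val = 0
After iteration 11: j = 10, val = 1
After iteration 12: j = 11, val = 2
After iteration 13: j = 12, val = 3
After iteration 14: j = 13, val = 4
After iteration 15: j = 14, val = 0
Loop ends.

Final answer: 0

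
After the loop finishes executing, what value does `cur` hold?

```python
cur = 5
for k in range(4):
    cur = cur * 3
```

Let's trace through this code step by step.

Initialize: cur = 5
Entering loop: for k in range(4):
After iteration 1: k = 0, cur = 15
After iteration 2: k = 1, cur = 45
After iteration 3: k = 2, cur = 135
After iteration 4: k = 3, cur = 405
Loop ends.

Final answer: 405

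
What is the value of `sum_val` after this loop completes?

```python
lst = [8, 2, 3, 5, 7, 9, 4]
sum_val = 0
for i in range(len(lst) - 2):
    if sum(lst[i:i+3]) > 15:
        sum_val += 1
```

Let's trace through this code step by step.

Initialize: lst = [8, 2, 3, 5, 7, 9, 4]
Initialize: sum_val = 0
Entering loop: for i in range(len(lst) - 2):
After iteration 1: i = 0, sum_val = 0
After iteration 2: i = 1, sum_val = 0
After iteration 3: i = 2, sum_val = 0
After iteration 4: i = 3, sum_val = 1
After iteration 5: i = 4, sum_val = 2
Loop ends.

Final answer: 2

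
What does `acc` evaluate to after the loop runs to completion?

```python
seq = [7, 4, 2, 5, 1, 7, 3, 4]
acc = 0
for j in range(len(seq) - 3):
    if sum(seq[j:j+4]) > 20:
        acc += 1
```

Let's trace through this code step by step.

Initialize: seq = [7, 4, 2, 5, 1, 7, 3, 4]
Initialize: acc = 0
Entering loop: for j in range(len(seq) - 3):
After iteration 1: j = 0, acc = 0
After iteration 2: j = 1, acc = 0
After iteration 3: j = 2, acc = 0
After iteration 4: j = 3, acc = 0
After iteration 5: j = 4, acc = 0
Loop ends.

Final answer: 0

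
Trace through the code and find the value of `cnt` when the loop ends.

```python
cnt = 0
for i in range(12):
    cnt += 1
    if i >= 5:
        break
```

Let's trace through this code step by step.

Initialize: cnt = 0
Entering loop: for i in range(12):
After iteration 1: i = 0, cnt = 1
After iteration 2: i = 1, cnt = 2
After iteration 3: i = 2, cnt = 3
After iteration 4: i = 3, cnt = 4
After iteration 5: i = 4, cnt = 5
After iteration 6: i = 5, cnt = 6
Loop ends.

Final answer: 6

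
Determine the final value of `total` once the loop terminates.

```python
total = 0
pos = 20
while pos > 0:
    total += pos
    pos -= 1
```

Let's trace through this code step by step.

Initialize: total = 0
Initialize: pos = 20
Entering loop: while pos > 0:
After iteration 1: total = 20, pos = 19
After iteration 2: total = 39, pos = 18
After iteration 3: total = 57, pos = 17
After iteration 4: total = 74, pos = 16
After iteration 5: total = 90, pos = 15
After iteration 6: total = 105, pos = 14
After iteration 7: total = 119, pos = 13
After iteration 8: total = 132, pos = 12
After iteration 9: total = 144, pos = 11
After iteration 10: total = 155, pos = 10
After iteration 11: total = 165, pos = 9
After iteration 12: total = 174, pos = 8
After iteration 13: total = 182, pos = 7
After iteration 14: total = 189, pos = 6
After iteration 15: total = 195, pos = 5
After iteration 16: total = 200, pos = 4
After iteration 17: total = 204, pos = 3
After iteration 18: total = 207, pos = 2
After iteration 19: total = 209, pos = 1
After iteration 20: total = 210, pos = 0
Loop ends.

Final answer: 210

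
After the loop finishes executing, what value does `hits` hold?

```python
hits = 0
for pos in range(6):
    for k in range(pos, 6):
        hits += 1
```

Let's trace through this code step by step.

Initialize: hits = 0
Entering loop: for pos in range(6):
After iteration 1: pos = 0, hits = 6
After iteration 2: pos = 1, hits = 11
After iteration 3: pos = 2, hits = 15
After iteration 4: pos = 3, hits = 18
After iteration 5: pos = 4, hits = 20
After iteration 6: pos = 5, hits = 21
Loop ends.

Final answer: 21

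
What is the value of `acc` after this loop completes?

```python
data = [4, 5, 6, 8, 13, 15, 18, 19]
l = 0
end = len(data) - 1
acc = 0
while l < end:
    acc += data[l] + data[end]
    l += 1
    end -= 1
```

Let's trace through this code step by step.

Initialize: data = [4, 5, 6, 8, 13, 15, 18, 19]
Initialize: l = 0
Initialize: end = 7
Initialize: acc = 0
Entering loop: while l < end:
After iteration 1: l = 1, end = 6, acc = 23
After iteration 2: l = 2, end = 5, acc = 46
After iteration 3: l = 3, end = 4, acc = 67
After iteration 4: l = 4, end = 3, acc = 88
Loop ends.

Final answer: 88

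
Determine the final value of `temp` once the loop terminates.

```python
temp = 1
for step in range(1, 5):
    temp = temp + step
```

Let's trace through this code step by step.

Initialize: temp = 1
Entering loop: for step in range(1, 5):
After iteration 1: step = 1, temp = 2
After iteration 2: step = 2, temp = 4
After iteration 3: step = 3, temp = 7
After iteration 4: step = 4, temp = 11
Loop ends.

Final answer: 11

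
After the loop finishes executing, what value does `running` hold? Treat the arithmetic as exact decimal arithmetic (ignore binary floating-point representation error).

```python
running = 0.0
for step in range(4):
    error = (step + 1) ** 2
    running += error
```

Let's trace through this code step by step.

Initialize: running = 0.0
Entering loop: for step in range(4):
After iteration 1: step = 0, running = 1.0, error = 1
After iteration 2: step = 1, running = 5.0, error = 4
After iteration 3: step = 2, running = 14.0, error = 9
After iteration 4: step = 3, running = 30.0, error = 16
Loop ends.

Final answer: 30.0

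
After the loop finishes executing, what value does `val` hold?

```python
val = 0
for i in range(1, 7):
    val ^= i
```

Let's trace through this code step by step.

Initialize: val = 0
Entering loop: for i in range(1, 7):
After iteration 1: i = 1, val = 1
After iteration 2: i = 2, val = 3
After iteration 3: i = 3, val = 0
After iteration 4: i = 4, val = 4
After iteration 5: i = 5, val = 1
After iteration 6: i = 6, val = 7
Loop ends.

Final answer: 7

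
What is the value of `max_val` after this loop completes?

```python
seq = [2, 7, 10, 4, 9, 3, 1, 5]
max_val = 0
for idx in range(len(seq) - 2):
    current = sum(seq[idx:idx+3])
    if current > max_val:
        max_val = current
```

Let's trace through this code step by step.

Initialize: seq = [2, 7, 10, 4, 9, 3, 1, 5]
Initialize: max_val = 0
Entering loop: for idx in range(len(seq) - 2):
After iteration 1: idx = 0, max_val = 19, current = 19
After iteration 2: idx = 1, max_val = 21, current = 21
After iteration 3: idx = 2, max_val = 23, current = 23
After iteration 4: idx = 3, max_val = 23, current = 16
After iteration 5: idx = 4, max_val = 23, current = 13
After iteration 6: idx = 5, max_val = 23, current = 9
Loop ends.

Final answer: 23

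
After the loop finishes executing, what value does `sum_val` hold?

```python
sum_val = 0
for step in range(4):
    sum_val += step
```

Let's trace through this code step by step.

Initialize: sum_val = 0
Entering loop: for step in range(4):
After iteration 1: step = 0, sum_val = 0
After iteration 2: step = 1, sum_val = 1
After iteration 3: step = 2, sum_val = 3
After iteration 4: step = 3, sum_val = 6
Loop ends.

Final answer: 6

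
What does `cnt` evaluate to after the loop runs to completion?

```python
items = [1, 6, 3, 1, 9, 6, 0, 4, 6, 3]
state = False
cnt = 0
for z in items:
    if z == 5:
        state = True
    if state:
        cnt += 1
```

Let's trace through this code step by step.

Initialize: items = [1, 6, 3, 1, 9, 6, 0, 4, 6, 3]
Initialize: state = False
Initialize: cnt = 0
Entering loop: for z in items:
After iteration 1: z = 1, cnt = 0
After iteration 2: z = 6, cnt = 0
After iteration 3: z = 3, cnt = 0
After iteration 4: z = 1, cnt = 0
After iteration 5: z = 9, cnt = 0
After iteration 6: z = 6, cnt = 0
After iteration 7: z = 0, cnt = 0
After iteration 8: z = 4, cnt = 0
After iteration 9: z = 6, cnt = 0
After iteration 10: z = 3, cnt = 0
Loop ends.

Final answer: 0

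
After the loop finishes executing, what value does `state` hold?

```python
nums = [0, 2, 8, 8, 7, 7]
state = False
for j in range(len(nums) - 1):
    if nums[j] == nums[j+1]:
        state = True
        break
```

Let's trace through this code step by step.

Initialize: nums = [0, 2, 8, 8, 7, 7]
Initialize: state = False
Entering loop: for j in range(len(nums) - 1):
After iteration 1: j = 0, state = False
After iteration 2: j = 1, state = False
After iteration 3: j = 2, state = True
Loop ends.

Final answer: True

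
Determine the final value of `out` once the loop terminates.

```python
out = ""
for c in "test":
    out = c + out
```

Let's trace through this code step by step.

Initialize: out = ''
Entering loop: for c in "test":
After iteration 1: c = 't', out = 't'
After iteration 2: c = 'e', out = 'et'
After iteration 3: c = 's', out = 'set'
After iteration 4: c = 't', out = 'tset'
Loop ends.

Final answer: 'tset'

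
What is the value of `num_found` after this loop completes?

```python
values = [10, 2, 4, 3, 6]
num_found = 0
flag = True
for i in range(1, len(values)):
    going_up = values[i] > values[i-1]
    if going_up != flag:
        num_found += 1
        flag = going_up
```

Let's trace through this code step by step.

Initialize: values = [10, 2, 4, 3, 6]
Initialize: num_found = 0
Initialize: flag = True
Entering loop: for i in range(1, len(values)):
After iteration 1: i = 1, num_found = 1, flag = False, going_up = False
After iteration 2: i = 2, num_found = 2, flag = True, going_up = True
After iteration 3: i = 3, num_found = 3, flag = False, going_up = False
After iteration 4: i = 4, num_found = 4, flag = True, going_up = True
Loop ends.

Final answer: 4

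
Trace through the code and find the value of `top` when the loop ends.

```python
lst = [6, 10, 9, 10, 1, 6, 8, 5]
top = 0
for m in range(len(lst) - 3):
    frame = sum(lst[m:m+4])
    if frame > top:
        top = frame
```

Let's trace through this code step by step.

Initialize: lst = [6, 10, 9, 10, 1, 6, 8, 5]
Initialize: top = 0
Entering loop: for m in range(len(lst) - 3):
After iteration 1: m = 0, top = 35, frame = 35
After iteration 2: m = 1, top = 35, frame = 30
After iteration 3: m = 2, top = 35, frame = 26
After iteration 4: m = 3, top = 35, frame = 25
After iteration 5: m = 4, top = 35, frame = 20
Loop ends.

Final answer: 35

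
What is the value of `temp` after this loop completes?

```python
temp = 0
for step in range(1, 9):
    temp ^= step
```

Let's trace through this code step by step.

Initialize: temp = 0
Entering loop: for step in range(1, 9):
After iteration 1: step = 1, temp = 1
After iteration 2: step = 2, temp = 3
After iteration 3: step = 3, temp = 0
After iteration 4: step = 4, temp = 4
After iteration 5: step = 5, temp = 1
After iteration 6: step = 6, temp = 7
After iteration 7: step = 7, temp = 0
After iteration 8: step = 8, temp = 8
Loop ends.

Final answer: 8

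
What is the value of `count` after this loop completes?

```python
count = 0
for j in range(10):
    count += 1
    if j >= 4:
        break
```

Let's trace through this code step by step.

Initialize: count = 0
Entering loop: for j in range(10):
After iteration 1: j = 0, count = 1
After iteration 2: j = 1, count = 2
After iteration 3: j = 2, count = 3
After iteration 4: j = 3, count = 4
After iteration 5: j = 4, count = 5
Loop ends.

Final answer: 5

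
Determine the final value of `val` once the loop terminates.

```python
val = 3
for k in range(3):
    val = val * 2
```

Let's trace through this code step by step.

Initialize: val = 3
Entering loop: for k in range(3):
After iteration 1: k = 0, val = 6
After iteration 2: k = 1, val = 12
After iteration 3: k = 2, val = 24
Loop ends.

Final answer: 24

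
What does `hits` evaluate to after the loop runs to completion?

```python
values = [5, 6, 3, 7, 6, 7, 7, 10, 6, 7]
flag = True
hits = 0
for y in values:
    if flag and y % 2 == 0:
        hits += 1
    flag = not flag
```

Let's trace through this code step by step.

Initialize: values = [5, 6, 3, 7, 6, 7, 7, 10, 6, 7]
Initialize: flag = True
Initialize: hits = 0
Entering loop: for y in values:
After iteration 1: y = 5, flag = False, hits = 0
After iteration 2: y = 6, flag = True, hits = 0
After iteration 3: y = 3, flag = False, hits = 0
After iteration 4: y = 7, flag = True, hits = 0
After iteration 5: y = 6, flag = False, hits = 1
After iteration 6: y = 7, flag = True, hits = 1
After iteration 7: y = 7, flag = False, hits = 1
After iteration 8: y = 10, flag = True, hits = 1
After iteration 9: y = 6, flag = False, hits = 2
After iteration 10: y = 7, flag = True, hits = 2
Loop ends.

Final answer: 2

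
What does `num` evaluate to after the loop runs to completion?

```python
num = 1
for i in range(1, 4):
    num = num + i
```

Let's trace through this code step by step.

Initialize: num = 1
Entering loop: for i in range(1, 4):
After iteration 1: i = 1, num = 2
After iteration 2: i = 2, num = 4
After iteration 3: i = 3, num = 7
Loop ends.

Final answer: 7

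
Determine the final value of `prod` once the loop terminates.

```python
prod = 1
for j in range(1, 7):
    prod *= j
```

Let's trace through this code step by step.

Initialize: prod = 1
Entering loop: for j in range(1, 7):
After iteration 1: j = 1, prod = 1
After iteration 2: j = 2, prod = 2
After iteration 3: j = 3, prod = 6
After iteration 4: j = 4, prod = 24
After iteration 5: j = 5, prod = 120
After iteration 6: j = 6, prod = 720
Loop ends.

Final answer: 720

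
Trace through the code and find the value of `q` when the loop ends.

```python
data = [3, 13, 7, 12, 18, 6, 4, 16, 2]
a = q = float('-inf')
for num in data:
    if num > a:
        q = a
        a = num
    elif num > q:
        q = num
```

Let's trace through this code step by step.

Initialize: data = [3, 13, 7, 12, 18, 6, 4, 16, 2]
Initialize: a = -inf
Initialize: q = -inf
Entering loop: for num in data:
After iteration 1: num = 3, a = 3, q = -inf
After iteration 2: num = 13, a = 13, q = 3
After iteration 3: num = 7, a = 13, q = 7
After iteration 4: num = 12, a = 13, q = 12
After iteration 5: num = 18, a = 18, q = 13
After iteration 6: num = 6, a = 18, q = 13
After iteration 7: num = 4, a = 18, q = 13
After iteration 8: num = 16, a = 18, q = 16
After iteration 9: num = 2, a = 18, q = 16
Loop ends.

Final answer: 16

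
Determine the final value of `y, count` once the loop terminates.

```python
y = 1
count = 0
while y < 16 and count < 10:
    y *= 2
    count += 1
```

Let's trace through this code step by step.

Initialize: y = 1
Initialize: count = 0
Entering loop: while y < 16 and count < 10:
After iteration 1: y = 2, count = 1
After iteration 2: y = 4, count = 2
After iteration 3: y = 8, count = 3
After iteration 4: y = 16, count = 4
Loop ends.

Final answer: 16, 4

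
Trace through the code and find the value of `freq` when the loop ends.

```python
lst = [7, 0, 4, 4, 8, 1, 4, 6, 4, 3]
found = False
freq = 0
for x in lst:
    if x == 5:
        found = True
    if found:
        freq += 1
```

Let's trace through this code step by step.

Initialize: lst = [7, 0, 4, 4, 8, 1, 4, 6, 4, 3]
Initialize: found = False
Initialize: freq = 0
Entering loop: for x in lst:
After iteration 1: x = 7, freq = 0
After iteration 2: x = 0, freq = 0
After iteration 3: x = 4, freq = 0
After iteration 4: x = 4, freq = 0
After iteration 5: x = 8, freq = 0
After iteration 6: x = 1, freq = 0
After iteration 7: x = 4, freq = 0
After iteration 8: x = 6, freq = 0
After iteration 9: x = 4, freq = 0
After iteration 10: x = 3, freq = 0
Loop ends.

Final answer: 0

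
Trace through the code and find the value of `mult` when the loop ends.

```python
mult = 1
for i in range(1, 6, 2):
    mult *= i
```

Let's trace through this code step by step.

Initialize: mult = 1
Entering loop: for i in range(1, 6, 2):
After iteration 1: i = 1, mult = 1
After iteration 2: i = 3, mult = 3
After iteration 3: i = 5, mult = 15
Loop ends.

Final answer: 15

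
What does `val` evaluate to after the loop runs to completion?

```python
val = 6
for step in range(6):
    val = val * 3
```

Let's trace through this code step by step.

Initialize: val = 6
Entering loop: for step in range(6):
After iteration 1: step = 0, val = 18
After iteration 2: step = 1, val = 54
After iteration 3: step = 2, val = 162
After iteration 4: step = 3, val = 486
After iteration 5: step = 4, val = 1458
After iteration 6: step = 5, val = 4374
Loop ends.

Final answer: 4374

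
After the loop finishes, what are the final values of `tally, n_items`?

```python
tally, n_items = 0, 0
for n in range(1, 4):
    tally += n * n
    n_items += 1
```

Let's trace through this code step by step.

Initialize: tally = 0
Initialize: n_items = 0
Entering loop: for n in range(1, 4):
After iteration 1: n = 1, tally = 1, n_items = 1
After iteration 2: n = 2, tally = 5, n_items = 2
After iteration 3: n = 3, tally = 14, n_items = 3
Loop ends.

Final answer: 14, 3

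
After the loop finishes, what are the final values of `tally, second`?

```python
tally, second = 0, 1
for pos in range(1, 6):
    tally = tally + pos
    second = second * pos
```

Let's trace through this code step by step.

Initialize: tally = 0
Initialize: second = 1
Entering loop: for pos in range(1, 6):
After iteration 1: pos = 1, tally = 1, second = 1
After iteration 2: pos = 2, tally = 3, second = 2
After iteration 3: pos = 3, tally = 6, second = 6
After iteration 4: pos = 4, tally = 10, second = 24
After iteration 5: pos = 5, tally = 15, second = 120
Loop ends.

Final answer: 15, 120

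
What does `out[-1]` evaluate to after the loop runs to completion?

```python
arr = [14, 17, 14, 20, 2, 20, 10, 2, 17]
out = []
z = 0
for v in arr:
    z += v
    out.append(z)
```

Let's trace through this code step by step.

Initialize: arr = [14, 17, 14, 20, 2, 20, 10, 2, 17]
Initialize: out = []
Initialize: z = 0
Entering loop: for v in arr:
After iteration 1: v = 14, out = [14], z = 14
After iteration 2: v = 17, out = [14, 31], z = 31
After iteration 3: v = 14, out = [14, 31, 45], z = 45
After iteration 4: v = 20, out = [14, 31, 45, 65], z = 65
After iteration 5: v = 2, out = [14, 31, 45, 65, 67], z = 67
After iteration 6: v = 20, out = [14, 31, 45, 65, 67, 87], z = 87
After iteration 7: v = 10, out = [14, 31, 45, 65, 67, 87, 97], z = 97
After iteration 8: v = 2, out = [14, 31, 45, 65, 67, 87, 97, 99], z = 99
After iteration 9: v = 17, out = [14, 31, 45, 65, 67, 87, 97, 99, 116], z = 116
Loop ends.
out[-1] = 116

Final answer: 116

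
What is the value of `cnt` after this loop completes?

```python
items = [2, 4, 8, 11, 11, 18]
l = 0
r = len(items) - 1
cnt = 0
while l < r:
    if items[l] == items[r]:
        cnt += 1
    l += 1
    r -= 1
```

Let's trace through this code step by step.

Initialize: items = [2, 4, 8, 11, 11, 18]
Initialize: l = 0
Initialize: r = 5
Initialize: cnt = 0
Entering loop: while l < r:
After iteration 1: l = 1, r = 4, cnt = 0
After iteration 2: l = 2, r = 3, cnt = 0
After iteration 3: l = 3, r = 2, cnt = 0
Loop ends.

Final answer: 0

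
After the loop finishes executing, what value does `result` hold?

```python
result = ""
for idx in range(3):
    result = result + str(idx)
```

Let's trace through this code step by step.

Initialize: result = ''
Entering loop: for idx in range(3):
After iteration 1: idx = 0, result = '0'
After iteration 2: idx = 1, result = '01'
After iteration 3: idx = 2, result = '012'
Loop ends.

Final answer: '012'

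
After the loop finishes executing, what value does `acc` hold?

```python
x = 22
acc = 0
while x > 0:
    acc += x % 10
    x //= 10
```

Let's trace through this code step by step.

Initialize: x = 22
Initialize: acc = 0
Entering loop: while x > 0:
After iteration 1: x = 2, acc = 2
After iteration 2: x = 0, acc = 4
Loop ends.

Final answer: 4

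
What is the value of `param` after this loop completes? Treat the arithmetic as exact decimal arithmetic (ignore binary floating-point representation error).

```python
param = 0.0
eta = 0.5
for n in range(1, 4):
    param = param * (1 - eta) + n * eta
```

Let's trace through this code step by step.

Initialize: param = 0.0
Initialize: eta = 0.5
Entering loop: for n in range(1, 4):
After iteration 1: n = 1, param = 0.5
After iteration 2: n = 2, param = 1.25
After iteration 3: n = 3, param = 2.125
Loop ends.

Final answer: 2.125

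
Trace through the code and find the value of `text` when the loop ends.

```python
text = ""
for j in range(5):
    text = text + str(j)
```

Let's trace through this code step by step.

Initialize: text = ''
Entering loop: for j in range(5):
After iteration 1: j = 0, text = '0'
After iteration 2: j = 1, text = '01'
After iteration 3: j = 2, text = '012'
After iteration 4: j = 3, text = '0123'
After iteration 5: j = 4, text = '01234'
Loop ends.

Final answer: '01234'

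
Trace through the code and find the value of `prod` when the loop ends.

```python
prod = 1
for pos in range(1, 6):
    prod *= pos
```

Let's trace through this code step by step.

Initialize: prod = 1
Entering loop: for pos in range(1, 6):
After iteration 1: pos = 1, prod = 1
After iteration 2: pos = 2, prod = 2
After iteration 3: pos = 3, prod = 6
After iteration 4: pos = 4, prod = 24
After iteration 5: pos = 5, prod = 120
Loop ends.

Final answer: 120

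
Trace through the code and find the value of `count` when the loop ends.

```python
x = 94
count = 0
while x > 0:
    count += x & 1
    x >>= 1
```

Let's trace through this code step by step.

Initialize: x = 94
Initialize: count = 0
Entering loop: while x > 0:
After iteration 1: x = 47, count = 0
After iteration 2: x = 23, count = 1
After iteration 3: x = 11, count = 2
After iteration 4: x = 5, count = 3
After iteration 5: x = 2, count = 4
After iteration 6: x = 1, count = 4
After iteration 7: x = 0, count = 5
Loop ends.

Final answer: 5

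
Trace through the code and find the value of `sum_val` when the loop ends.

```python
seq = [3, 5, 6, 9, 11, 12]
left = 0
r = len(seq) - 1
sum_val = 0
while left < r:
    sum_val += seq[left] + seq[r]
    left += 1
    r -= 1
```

Let's trace through this code step by step.

Initialize: seq = [3, 5, 6, 9, 11, 12]
Initialize: left = 0
Initialize: r = 5
Initialize: sum_val = 0
Entering loop: while left < r:
After iteration 1: left = 1, r = 4, sum_val = 15
After iteration 2: left = 2, r = 3, sum_val = 31
After iteration 3: left = 3, r = 2, sum_val = 46
Loop ends.

Final answer: 46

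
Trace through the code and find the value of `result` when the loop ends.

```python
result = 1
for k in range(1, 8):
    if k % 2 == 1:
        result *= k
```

Let's trace through this code step by step.

Initialize: result = 1
Entering loop: for k in range(1, 8):
After iteration 1: k = 1, result = 1
After iteration 2: k = 2, result = 1
After iteration 3: k = 3, result = 3
After iteration 4: k = 4, result = 3
After iteration 5: k = 5, result = 15
After iteration 6: k = 6, result = 15
After iteration 7: k = 7, result = 105
Loop ends.

Final answer: 105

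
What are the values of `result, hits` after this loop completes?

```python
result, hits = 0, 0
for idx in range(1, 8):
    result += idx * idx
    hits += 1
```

Let's trace through this code step by step.

Initialize: result = 0
Initialize: hits = 0
Entering loop: for idx in range(1, 8):
After iteration 1: idx = 1, result = 1, hits = 1
After iteration 2: idx = 2, result = 5, hits = 2
After iteration 3: idx = 3, result = 14, hits = 3
After iteration 4: idx = 4, result = 30, hits = 4
After iteration 5: idx = 5, result = 55, hits = 5
After iteration 6: idx = 6, result = 91, hits = 6
After iteration 7: idx = 7, result = 140, hits = 7
Loop ends.

Final answer: 140, 7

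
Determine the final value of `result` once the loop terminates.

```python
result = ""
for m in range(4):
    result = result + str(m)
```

Let's trace through this code step by step.

Initialize: result = ''
Entering loop: for m in range(4):
After iteration 1: m = 0, result = '0'
After iteration 2: m = 1, result = '01'
After iteration 3: m = 2, result = '012'
After iteration 4: m = 3, result = '0123'
Loop ends.

Final answer: '0123'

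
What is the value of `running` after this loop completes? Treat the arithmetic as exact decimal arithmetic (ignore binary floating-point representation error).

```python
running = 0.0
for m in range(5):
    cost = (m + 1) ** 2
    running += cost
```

Let's trace through this code step by step.

Initialize: running = 0.0
Entering loop: for m in range(5):
After iteration 1: m = 0, running = 1.0, cost = 1
After iteration 2: m = 1, running = 5.0, cost = 4
After iteration 3: m = 2, running = 14.0, cost = 9
After iteration 4: m = 3, running = 30.0, cost = 16
After iteration 5: m = 4, running = 55.0, cost = 25
Loop ends.

Final answer: 55.0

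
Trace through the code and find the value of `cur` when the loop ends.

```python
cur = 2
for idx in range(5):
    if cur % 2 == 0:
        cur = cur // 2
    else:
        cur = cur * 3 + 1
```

Let's trace through this code step by step.

Initialize: cur = 2
Entering loop: for idx in range(5):
After iteration 1: idx = 0, cur = 1
After iteration 2: idx = 1, cur = 4
After iteration 3: idx = 2, cur = 2
After iteration 4: idx = 3, cur = 1
After iteration 5: idx = 4, cur = 4
Loop ends.

Final answer: 4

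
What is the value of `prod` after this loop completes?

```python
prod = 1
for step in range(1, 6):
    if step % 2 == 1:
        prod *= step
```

Let's trace through this code step by step.

Initialize: prod = 1
Entering loop: for step in range(1, 6):
After iteration 1: step = 1, prod = 1
After iteration 2: step = 2, prod = 1
After iteration 3: step = 3, prod = 3
After iteration 4: step = 4, prod = 3
After iteration 5: step = 5, prod = 15
Loop ends.

Final answer: 15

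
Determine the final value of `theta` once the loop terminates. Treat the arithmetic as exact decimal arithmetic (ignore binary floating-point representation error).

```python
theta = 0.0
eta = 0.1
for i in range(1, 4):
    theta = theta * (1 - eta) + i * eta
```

Let's trace through this code step by step.

Initialize: theta = 0.0
Initialize: eta = 0.1
Entering loop: for i in range(1, 4):
After iteration 1: i = 1, theta = 0.1
After iteration 2: i = 2, theta = 0.29
After iteration 3: i = 3, theta = 0.561
Loop ends.

Final answer: 0.561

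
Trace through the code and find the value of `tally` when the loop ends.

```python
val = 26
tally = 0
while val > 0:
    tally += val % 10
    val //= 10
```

Let's trace through this code step by step.

Initialize: val = 26
Initialize: tally = 0
Entering loop: while val > 0:
After iteration 1: val = 2, tally = 6
After iteration 2: val = 0, tally = 8
Loop ends.

Final answer: 8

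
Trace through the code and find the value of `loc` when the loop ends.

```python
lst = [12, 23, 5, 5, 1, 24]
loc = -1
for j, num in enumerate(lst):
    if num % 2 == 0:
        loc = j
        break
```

Let's trace through this code step by step.

Initialize: lst = [12, 23, 5, 5, 1, 24]
Initialize: loc = -1
Entering loop: for j, num in enumerate(lst):
After iteration 1: j = 0, num = 12, loc = 0
Loop ends.

Final answer: 0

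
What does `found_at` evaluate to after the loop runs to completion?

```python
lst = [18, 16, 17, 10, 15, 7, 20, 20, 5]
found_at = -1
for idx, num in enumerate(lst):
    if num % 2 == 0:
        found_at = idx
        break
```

Let's trace through this code step by step.

Initialize: lst = [18, 16, 17, 10, 15, 7, 20, 20, 5]
Initialize: found_at = -1
Entering loop: for idx, num in enumerate(lst):
After iteration 1: idx = 0, num = 18, found_at = 0
Loop ends.

Final answer: 0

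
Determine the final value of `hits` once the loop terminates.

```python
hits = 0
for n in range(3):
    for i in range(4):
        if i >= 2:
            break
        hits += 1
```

Let's trace through this code step by step.

Initialize: hits = 0
Entering loop: for n in range(3):
After iteration 1: n = 0, hits = 2
After iteration 2: n = 1, hits = 4
After iteration 3: n = 2, hits = 6
Loop ends.

Final answer: 6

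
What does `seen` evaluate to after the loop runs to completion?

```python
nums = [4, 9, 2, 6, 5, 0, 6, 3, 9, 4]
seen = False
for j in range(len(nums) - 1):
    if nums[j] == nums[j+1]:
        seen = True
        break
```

Let's trace through this code step by step.

Initialize: nums = [4, 9, 2, 6, 5, 0, 6, 3, 9, 4]
Initialize: seen = False
Entering loop: for j in range(len(nums) - 1):
After iteration 1: j = 0, seen = False
After iteration 2: j = 1, seen = False
After iteration 3: j = 2, seen = False
After iteration 4: j = 3, seen = False
After iteration 5: j = 4, seen = False
After iteration 6: j = 5, seen = False
After iteration 7: j = 6, seen = False
After iteration 8: j = 7, seen = False
After iteration 9: j = 8, seen = False
Loop ends.

Final answer: False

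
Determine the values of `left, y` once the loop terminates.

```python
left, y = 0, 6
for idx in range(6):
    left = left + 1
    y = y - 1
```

Let's trace through this code step by step.

Initialize: left = 0
Initialize: y = 6
Entering loop: for idx in range(6):
After iteration 1: idx = 0, left = 1, y = 5
After iteration 2: idx = 1, left = 2, y = 4
After iteration 3: idx = 2, left = 3, y = 3
After iteration 4: idx = 3, left = 4, y = 2
After iteration 5: idx = 4, left = 5, y = 1
After iteration 6: idx = 5, left = 6, y = 0
Loop ends.

Final answer: 6, 0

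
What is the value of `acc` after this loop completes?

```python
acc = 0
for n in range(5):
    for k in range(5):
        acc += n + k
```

Let's trace through this code step by step.

Initialize: acc = 0
Entering loop: for n in range(5):
After iteration 1: n = 0, acc = 10
After iteration 2: n = 1, acc = 25
After iteration 3: n = 2, acc = 45
After iteration 4: n = 3, acc = 70
After iteration 5: n = 4, acc = 100
Loop ends.

Final answer: 100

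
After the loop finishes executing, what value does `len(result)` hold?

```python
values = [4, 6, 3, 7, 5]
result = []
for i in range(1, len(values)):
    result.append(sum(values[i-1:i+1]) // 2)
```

Let's trace through this code step by step.

Initialize: values = [4, 6, 3, 7, 5]
Initialize: result = []
Entering loop: for i in range(1, len(values)):
After iteration 1: i = 1, result = [5]
After iteration 2: i = 2, result = [5, 4]
After iteration 3: i = 3, result = [5, 4, 5]
After iteration 4: i = 4, result = [5, 4, 5, 6]
Loop ends.
len(result) = 4

Final answer: 4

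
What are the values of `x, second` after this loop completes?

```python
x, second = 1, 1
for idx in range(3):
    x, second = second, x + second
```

Let's trace through this code step by step.

Initialize: x = 1
Initialize: second = 1
Entering loop: for idx in range(3):
After iteration 1: idx = 0, x = 1, second = 2
After iteration 2: idx = 1, x = 2, second = 3
After iteration 3: idx = 2, x = 3, second = 5
Loop ends.

Final answer: 3, 5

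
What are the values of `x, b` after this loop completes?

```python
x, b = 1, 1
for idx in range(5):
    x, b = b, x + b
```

Let's trace through this code step by step.

Initialize: x = 1
Initialize: b = 1
Entering loop: for idx in range(5):
After iteration 1: idx = 0, x = 1, b = 2
After iteration 2: idx = 1, x = 2, b = 3
After iteration 3: idx = 2, x = 3, b = 5
After iteration 4: idx = 3, x = 5, b = 8
After iteration 5: idx = 4, x = 8, b = 13
Loop ends.

Final answer: 8, 13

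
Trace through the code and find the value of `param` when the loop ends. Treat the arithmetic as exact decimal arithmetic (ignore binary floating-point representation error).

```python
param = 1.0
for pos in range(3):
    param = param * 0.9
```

Let's trace through this code step by step.

Initialize: param = 1.0
Entering loop: for pos in range(3):
After iteration 1: pos = 0, param = 0.9
After iteration 2: pos = 1, param = 0.81
After iteration 3: pos = 2, param = 0.729
Loop ends.

Final answer: 0.729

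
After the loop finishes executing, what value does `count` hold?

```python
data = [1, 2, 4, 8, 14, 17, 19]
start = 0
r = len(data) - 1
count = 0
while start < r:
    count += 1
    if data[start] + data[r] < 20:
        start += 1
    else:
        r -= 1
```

Let's trace through this code step by step.

Initialize: data = [1, 2, 4, 8, 14, 17, 19]
Initialize: start = 0
Initialize: r = 6
Initialize: count = 0
Entering loop: while start < r:
After iteration 1: start = 0, r = 5, count = 1
After iteration 2: start = 1, r = 5, count = 2
After iteration 3: start = 2, r = 5, count = 3
After iteration 4: start = 2, r = 4, count = 4
After iteration 5: start = 3, r = 4, count = 5
After iteration 6: start = 3, r = 3, count = 6
Loop ends.

Final answer: 6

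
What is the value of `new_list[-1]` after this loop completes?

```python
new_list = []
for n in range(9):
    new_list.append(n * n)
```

Let's trace through this code step by step.

Initialize: new_list = []
Entering loop: for n in range(9):
After iteration 1: n = 0, new_list = [0]
After iteration 2: n = 1, new_list = [0, 1]
After iteration 3: n = 2, new_list = [0, 1, 4]
After iteration 4: n = 3, new_list = [0, 1, 4, 9]
After iteration 5: n = 4, new_list = [0, 1, 4, 9, 16]
After iteration 6: n = 5, new_list = [0, 1, 4, 9, 16, 25]
After iteration 7: n = 6, new_list = [0, 1, 4, 9, 16, 25, 36]
After iteration 8: n = 7, new_list = [0, 1, 4, 9, 16, 25, 36, 49]
After iteration 9: n = 8, new_list = [0, 1, 4, 9, 16, 25, 36, 49, 64]
Loop ends.
new_list[-1] = 64

Final answer: 64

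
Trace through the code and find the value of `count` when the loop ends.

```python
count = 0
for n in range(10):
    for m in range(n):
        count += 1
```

Let's trace through this code step by step.

Initialize: count = 0
Entering loop: for n in range(10):
After iteration 1: n = 0, count = 0
After iteration 2: n = 1, count = 1, m = 0
After iteration 3: n = 2, count = 3, m = 1
After iteration 4: n = 3, count = 6, m = 2
After iteration 5: n = 4, count = 10, m = 3
After iteration 6: n = 5, count = 15, m = 4
After iteration 7: n = 6, count = 21, m = 5
After iteration 8: n = 7, count = 28, m = 6
After iteration 9: n = 8, count = 36, m = 7
After iteration 10: n = 9, count = 45, m = 8
Loop ends.

Final answer: 45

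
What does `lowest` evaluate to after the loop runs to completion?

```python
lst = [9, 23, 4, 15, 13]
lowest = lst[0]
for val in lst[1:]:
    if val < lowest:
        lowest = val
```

Let's trace through this code step by step.

Initialize: lst = [9, 23, 4, 15, 13]
Initialize: lowest = 9
Entering loop: for val in lst[1:]:
After iteration 1: val = 23, lowest = 9
After iteration 2: val = 4, lowest = 4
After iteration 3: val = 15, lowest = 4
After iteration 4: val = 13, lowest = 4
Loop ends.

Final answer: 4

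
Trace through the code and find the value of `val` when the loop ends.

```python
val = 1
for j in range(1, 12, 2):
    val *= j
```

Let's trace through this code step by step.

Initialize: val = 1
Entering loop: for j in range(1, 12, 2):
After iteration 1: j = 1, val = 1
After iteration 2: j = 3, val = 3
After iteration 3: j = 5, val = 15
After iteration 4: j = 7, val = 105
After iteration 5: j = 9, val = 945
After iteration 6: j = 11, val = 10395
Loop ends.

Final answer: 10395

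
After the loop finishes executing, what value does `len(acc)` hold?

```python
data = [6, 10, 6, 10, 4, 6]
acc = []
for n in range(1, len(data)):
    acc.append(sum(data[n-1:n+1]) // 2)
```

Let's trace through this code step by step.

Initialize: data = [6, 10, 6, 10, 4, 6]
Initialize: acc = []
Entering loop: for n in range(1, len(data)):
After iteration 1: n = 1, acc = [8]
After iteration 2: n = 2, acc = [8, 8]
After iteration 3: n = 3, acc = [8, 8, 8]
After iteration 4: n = 4, acc = [8, 8, 8, 7]
After iteration 5: n = 5, acc = [8, 8, 8, 7, 5]
Loop ends.
len(acc) = 5

Final answer: 5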